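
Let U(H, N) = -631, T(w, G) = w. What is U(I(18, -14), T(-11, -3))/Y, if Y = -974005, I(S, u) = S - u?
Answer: 631/974005 ≈ 0.00064784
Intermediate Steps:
U(I(18, -14), T(-11, -3))/Y = -631/(-974005) = -631*(-1/974005) = 631/974005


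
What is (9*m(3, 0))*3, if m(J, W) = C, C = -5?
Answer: -135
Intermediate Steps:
m(J, W) = -5
(9*m(3, 0))*3 = (9*(-5))*3 = -45*3 = -135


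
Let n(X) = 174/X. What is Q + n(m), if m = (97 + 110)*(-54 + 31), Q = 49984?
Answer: 79324550/1587 ≈ 49984.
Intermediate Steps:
m = -4761 (m = 207*(-23) = -4761)
Q + n(m) = 49984 + 174/(-4761) = 49984 + 174*(-1/4761) = 49984 - 58/1587 = 79324550/1587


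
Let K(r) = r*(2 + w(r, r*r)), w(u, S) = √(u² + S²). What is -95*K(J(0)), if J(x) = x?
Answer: 0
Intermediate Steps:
w(u, S) = √(S² + u²)
K(r) = r*(2 + √(r² + r⁴)) (K(r) = r*(2 + √((r*r)² + r²)) = r*(2 + √((r²)² + r²)) = r*(2 + √(r⁴ + r²)) = r*(2 + √(r² + r⁴)))
-95*K(J(0)) = -0*(2 + √(0²*(1 + 0²))) = -0*(2 + √(0*(1 + 0))) = -0*(2 + √(0*1)) = -0*(2 + √0) = -0*(2 + 0) = -0*2 = -95*0 = 0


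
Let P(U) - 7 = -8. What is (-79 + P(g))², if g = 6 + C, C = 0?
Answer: 6400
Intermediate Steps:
g = 6 (g = 6 + 0 = 6)
P(U) = -1 (P(U) = 7 - 8 = -1)
(-79 + P(g))² = (-79 - 1)² = (-80)² = 6400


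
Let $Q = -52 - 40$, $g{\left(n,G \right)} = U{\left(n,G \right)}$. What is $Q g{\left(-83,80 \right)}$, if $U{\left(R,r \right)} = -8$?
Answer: $736$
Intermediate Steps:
$g{\left(n,G \right)} = -8$
$Q = -92$
$Q g{\left(-83,80 \right)} = \left(-92\right) \left(-8\right) = 736$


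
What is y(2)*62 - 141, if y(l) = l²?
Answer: 107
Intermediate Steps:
y(2)*62 - 141 = 2²*62 - 141 = 4*62 - 141 = 248 - 141 = 107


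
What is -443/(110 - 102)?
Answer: -443/8 ≈ -55.375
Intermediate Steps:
-443/(110 - 102) = -443/8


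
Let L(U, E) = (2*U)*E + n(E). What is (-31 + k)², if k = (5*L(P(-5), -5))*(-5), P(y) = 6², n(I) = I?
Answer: 82700836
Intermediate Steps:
P(y) = 36
L(U, E) = E + 2*E*U (L(U, E) = (2*U)*E + E = 2*E*U + E = E + 2*E*U)
k = 9125 (k = (5*(-5*(1 + 2*36)))*(-5) = (5*(-5*(1 + 72)))*(-5) = (5*(-5*73))*(-5) = (5*(-365))*(-5) = -1825*(-5) = 9125)
(-31 + k)² = (-31 + 9125)² = 9094² = 82700836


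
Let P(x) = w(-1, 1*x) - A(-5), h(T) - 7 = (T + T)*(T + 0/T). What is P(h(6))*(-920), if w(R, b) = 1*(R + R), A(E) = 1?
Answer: 2760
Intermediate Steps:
w(R, b) = 2*R (w(R, b) = 1*(2*R) = 2*R)
h(T) = 7 + 2*T**2 (h(T) = 7 + (T + T)*(T + 0/T) = 7 + (2*T)*(T + 0) = 7 + (2*T)*T = 7 + 2*T**2)
P(x) = -3 (P(x) = 2*(-1) - 1*1 = -2 - 1 = -3)
P(h(6))*(-920) = -3*(-920) = 2760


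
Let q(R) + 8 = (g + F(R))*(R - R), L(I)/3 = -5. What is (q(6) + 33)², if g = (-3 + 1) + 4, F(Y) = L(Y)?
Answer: 625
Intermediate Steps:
L(I) = -15 (L(I) = 3*(-5) = -15)
F(Y) = -15
g = 2 (g = -2 + 4 = 2)
q(R) = -8 (q(R) = -8 + (2 - 15)*(R - R) = -8 - 13*0 = -8 + 0 = -8)
(q(6) + 33)² = (-8 + 33)² = 25² = 625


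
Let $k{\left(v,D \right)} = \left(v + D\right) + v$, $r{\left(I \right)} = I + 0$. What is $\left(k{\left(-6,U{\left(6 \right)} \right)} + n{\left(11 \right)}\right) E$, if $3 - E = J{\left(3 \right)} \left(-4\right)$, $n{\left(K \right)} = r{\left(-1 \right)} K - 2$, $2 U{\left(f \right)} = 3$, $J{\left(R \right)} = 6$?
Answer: $- \frac{1269}{2} \approx -634.5$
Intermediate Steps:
$r{\left(I \right)} = I$
$U{\left(f \right)} = \frac{3}{2}$ ($U{\left(f \right)} = \frac{1}{2} \cdot 3 = \frac{3}{2}$)
$k{\left(v,D \right)} = D + 2 v$ ($k{\left(v,D \right)} = \left(D + v\right) + v = D + 2 v$)
$n{\left(K \right)} = -2 - K$ ($n{\left(K \right)} = - K - 2 = -2 - K$)
$E = 27$ ($E = 3 - 6 \left(-4\right) = 3 - -24 = 3 + 24 = 27$)
$\left(k{\left(-6,U{\left(6 \right)} \right)} + n{\left(11 \right)}\right) E = \left(\left(\frac{3}{2} + 2 \left(-6\right)\right) - 13\right) 27 = \left(\left(\frac{3}{2} - 12\right) - 13\right) 27 = \left(- \frac{21}{2} - 13\right) 27 = \left(- \frac{47}{2}\right) 27 = - \frac{1269}{2}$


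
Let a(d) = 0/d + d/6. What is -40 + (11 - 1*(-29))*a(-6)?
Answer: -80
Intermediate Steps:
a(d) = d/6 (a(d) = 0 + d*(⅙) = 0 + d/6 = d/6)
-40 + (11 - 1*(-29))*a(-6) = -40 + (11 - 1*(-29))*((⅙)*(-6)) = -40 + (11 + 29)*(-1) = -40 + 40*(-1) = -40 - 40 = -80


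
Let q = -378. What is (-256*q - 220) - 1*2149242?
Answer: -2052694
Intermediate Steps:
(-256*q - 220) - 1*2149242 = (-256*(-378) - 220) - 1*2149242 = (96768 - 220) - 2149242 = 96548 - 2149242 = -2052694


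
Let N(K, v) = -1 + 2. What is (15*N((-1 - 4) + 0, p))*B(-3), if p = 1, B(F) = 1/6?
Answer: 5/2 ≈ 2.5000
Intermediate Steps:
B(F) = 1/6
N(K, v) = 1
(15*N((-1 - 4) + 0, p))*B(-3) = (15*1)*(1/6) = 15*(1/6) = 5/2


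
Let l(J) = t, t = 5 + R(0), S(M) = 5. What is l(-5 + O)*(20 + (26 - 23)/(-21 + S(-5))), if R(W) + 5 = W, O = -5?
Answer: 0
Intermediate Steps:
R(W) = -5 + W
t = 0 (t = 5 + (-5 + 0) = 5 - 5 = 0)
l(J) = 0
l(-5 + O)*(20 + (26 - 23)/(-21 + S(-5))) = 0*(20 + (26 - 23)/(-21 + 5)) = 0*(20 + 3/(-16)) = 0*(20 + 3*(-1/16)) = 0*(20 - 3/16) = 0*(317/16) = 0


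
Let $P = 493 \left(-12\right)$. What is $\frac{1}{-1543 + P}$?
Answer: $- \frac{1}{7459} \approx -0.00013407$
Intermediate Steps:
$P = -5916$
$\frac{1}{-1543 + P} = \frac{1}{-1543 - 5916} = \frac{1}{-7459} = - \frac{1}{7459}$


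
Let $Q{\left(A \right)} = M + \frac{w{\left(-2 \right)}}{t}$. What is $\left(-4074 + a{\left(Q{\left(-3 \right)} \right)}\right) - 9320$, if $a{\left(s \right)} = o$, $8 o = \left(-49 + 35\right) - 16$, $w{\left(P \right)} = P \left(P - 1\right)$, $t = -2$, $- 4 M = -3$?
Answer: $- \frac{53591}{4} \approx -13398.0$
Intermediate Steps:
$M = \frac{3}{4}$ ($M = \left(- \frac{1}{4}\right) \left(-3\right) = \frac{3}{4} \approx 0.75$)
$w{\left(P \right)} = P \left(-1 + P\right)$
$Q{\left(A \right)} = - \frac{9}{4}$ ($Q{\left(A \right)} = \frac{3}{4} + \frac{\left(-2\right) \left(-1 - 2\right)}{-2} = \frac{3}{4} + \left(-2\right) \left(-3\right) \left(- \frac{1}{2}\right) = \frac{3}{4} + 6 \left(- \frac{1}{2}\right) = \frac{3}{4} - 3 = - \frac{9}{4}$)
$o = - \frac{15}{4}$ ($o = \frac{\left(-49 + 35\right) - 16}{8} = \frac{-14 - 16}{8} = \frac{1}{8} \left(-30\right) = - \frac{15}{4} \approx -3.75$)
$a{\left(s \right)} = - \frac{15}{4}$
$\left(-4074 + a{\left(Q{\left(-3 \right)} \right)}\right) - 9320 = \left(-4074 - \frac{15}{4}\right) - 9320 = - \frac{16311}{4} - 9320 = - \frac{53591}{4}$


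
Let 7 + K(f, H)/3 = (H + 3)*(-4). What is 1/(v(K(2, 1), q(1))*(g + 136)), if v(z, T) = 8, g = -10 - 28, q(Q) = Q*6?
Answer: 1/784 ≈ 0.0012755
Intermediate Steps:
q(Q) = 6*Q
K(f, H) = -57 - 12*H (K(f, H) = -21 + 3*((H + 3)*(-4)) = -21 + 3*((3 + H)*(-4)) = -21 + 3*(-12 - 4*H) = -21 + (-36 - 12*H) = -57 - 12*H)
g = -38
1/(v(K(2, 1), q(1))*(g + 136)) = 1/(8*(-38 + 136)) = 1/(8*98) = 1/784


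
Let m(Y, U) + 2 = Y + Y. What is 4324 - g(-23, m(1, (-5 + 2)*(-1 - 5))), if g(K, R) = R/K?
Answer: 4324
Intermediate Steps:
m(Y, U) = -2 + 2*Y (m(Y, U) = -2 + (Y + Y) = -2 + 2*Y)
4324 - g(-23, m(1, (-5 + 2)*(-1 - 5))) = 4324 - (-2 + 2*1)/(-23) = 4324 - (-2 + 2)*(-1)/23 = 4324 - 0*(-1)/23 = 4324 - 1*0 = 4324 + 0 = 4324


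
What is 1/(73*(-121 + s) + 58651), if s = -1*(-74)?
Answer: 1/55220 ≈ 1.8109e-5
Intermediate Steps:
s = 74
1/(73*(-121 + s) + 58651) = 1/(73*(-121 + 74) + 58651) = 1/(73*(-47) + 58651) = 1/(-3431 + 58651) = 1/55220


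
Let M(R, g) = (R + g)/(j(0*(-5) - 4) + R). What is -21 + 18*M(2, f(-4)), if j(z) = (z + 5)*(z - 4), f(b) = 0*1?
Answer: -27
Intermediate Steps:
f(b) = 0
j(z) = (-4 + z)*(5 + z) (j(z) = (5 + z)*(-4 + z) = (-4 + z)*(5 + z))
M(R, g) = (R + g)/(-8 + R) (M(R, g) = (R + g)/((-20 + (0*(-5) - 4) + (0*(-5) - 4)²) + R) = (R + g)/((-20 + (0 - 4) + (0 - 4)²) + R) = (R + g)/((-20 - 4 + (-4)²) + R) = (R + g)/((-20 - 4 + 16) + R) = (R + g)/(-8 + R))
-21 + 18*M(2, f(-4)) = -21 + 18*((2 + 0)/(-8 + 2)) = -21 + 18*(2/(-6)) = -21 + 18*(-⅙*2) = -21 + 18*(-⅓) = -21 - 6 = -27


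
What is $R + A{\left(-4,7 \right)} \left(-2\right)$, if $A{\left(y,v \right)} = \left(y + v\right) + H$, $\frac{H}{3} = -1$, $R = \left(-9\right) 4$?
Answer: $-36$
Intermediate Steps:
$R = -36$
$H = -3$ ($H = 3 \left(-1\right) = -3$)
$A{\left(y,v \right)} = -3 + v + y$ ($A{\left(y,v \right)} = \left(y + v\right) - 3 = \left(v + y\right) - 3 = -3 + v + y$)
$R + A{\left(-4,7 \right)} \left(-2\right) = -36 + \left(-3 + 7 - 4\right) \left(-2\right) = -36 + 0 \left(-2\right) = -36 + 0 = -36$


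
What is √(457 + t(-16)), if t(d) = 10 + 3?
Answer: √470 ≈ 21.679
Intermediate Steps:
t(d) = 13
√(457 + t(-16)) = √(457 + 13) = √470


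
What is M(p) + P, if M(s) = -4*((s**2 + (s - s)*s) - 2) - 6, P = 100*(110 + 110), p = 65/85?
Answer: 6357902/289 ≈ 22000.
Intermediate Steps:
p = 13/17 (p = 65*(1/85) = 13/17 ≈ 0.76471)
P = 22000 (P = 100*220 = 22000)
M(s) = 2 - 4*s**2 (M(s) = -4*((s**2 + 0*s) - 2) - 6 = -4*((s**2 + 0) - 2) - 6 = -4*(s**2 - 2) - 6 = -4*(-2 + s**2) - 6 = (8 - 4*s**2) - 6 = 2 - 4*s**2)
M(p) + P = (2 - 4*(13/17)**2) + 22000 = (2 - 4*169/289) + 22000 = (2 - 676/289) + 22000 = -98/289 + 22000 = 6357902/289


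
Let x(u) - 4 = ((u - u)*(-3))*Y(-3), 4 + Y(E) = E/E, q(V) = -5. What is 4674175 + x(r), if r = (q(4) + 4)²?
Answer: 4674179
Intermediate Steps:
Y(E) = -3 (Y(E) = -4 + E/E = -4 + 1 = -3)
r = 1 (r = (-5 + 4)² = (-1)² = 1)
x(u) = 4 (x(u) = 4 + ((u - u)*(-3))*(-3) = 4 + (0*(-3))*(-3) = 4 + 0*(-3) = 4 + 0 = 4)
4674175 + x(r) = 4674175 + 4 = 4674179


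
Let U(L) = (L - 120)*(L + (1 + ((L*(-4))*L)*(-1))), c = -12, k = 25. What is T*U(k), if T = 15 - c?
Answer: -6479190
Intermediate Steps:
T = 27 (T = 15 - 1*(-12) = 15 + 12 = 27)
U(L) = (-120 + L)*(1 + L + 4*L²) (U(L) = (-120 + L)*(L + (1 + ((-4*L)*L)*(-1))) = (-120 + L)*(L + (1 - 4*L²*(-1))) = (-120 + L)*(L + (1 + 4*L²)) = (-120 + L)*(1 + L + 4*L²))
T*U(k) = 27*(-120 - 479*25² - 119*25 + 4*25³) = 27*(-120 - 479*625 - 2975 + 4*15625) = 27*(-120 - 299375 - 2975 + 62500) = 27*(-239970) = -6479190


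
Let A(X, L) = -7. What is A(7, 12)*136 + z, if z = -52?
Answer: -1004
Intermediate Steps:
A(7, 12)*136 + z = -7*136 - 52 = -952 - 52 = -1004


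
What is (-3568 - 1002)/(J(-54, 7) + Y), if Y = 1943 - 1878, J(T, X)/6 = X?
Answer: -4570/107 ≈ -42.710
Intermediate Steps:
J(T, X) = 6*X
Y = 65
(-3568 - 1002)/(J(-54, 7) + Y) = (-3568 - 1002)/(6*7 + 65) = -4570/(42 + 65) = -4570/107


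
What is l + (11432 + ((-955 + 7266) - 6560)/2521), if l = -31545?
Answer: -50705122/2521 ≈ -20113.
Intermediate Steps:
l + (11432 + ((-955 + 7266) - 6560)/2521) = -31545 + (11432 + ((-955 + 7266) - 6560)/2521) = -31545 + (11432 + (6311 - 6560)*(1/2521)) = -31545 + (11432 - 249*1/2521) = -31545 + (11432 - 249/2521) = -31545 + 28819823/2521 = -50705122/2521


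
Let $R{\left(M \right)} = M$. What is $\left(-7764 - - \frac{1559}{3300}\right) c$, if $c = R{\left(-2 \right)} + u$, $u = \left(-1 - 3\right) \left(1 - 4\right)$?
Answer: $- \frac{25619641}{330} \approx -77635.0$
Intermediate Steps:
$u = 12$ ($u = \left(-4\right) \left(-3\right) = 12$)
$c = 10$ ($c = -2 + 12 = 10$)
$\left(-7764 - - \frac{1559}{3300}\right) c = \left(-7764 - - \frac{1559}{3300}\right) 10 = \left(-7764 + \frac{1559}{3300}\right) 10 = \left(- \frac{25619641}{3300}\right) 10 = - \frac{25619641}{330}$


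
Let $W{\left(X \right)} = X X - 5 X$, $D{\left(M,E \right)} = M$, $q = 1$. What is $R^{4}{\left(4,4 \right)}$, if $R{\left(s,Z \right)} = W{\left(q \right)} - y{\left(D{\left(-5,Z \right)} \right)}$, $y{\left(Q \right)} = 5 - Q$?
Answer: $38416$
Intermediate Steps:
$W{\left(X \right)} = X^{2} - 5 X$
$R{\left(s,Z \right)} = -14$ ($R{\left(s,Z \right)} = 1 \left(-5 + 1\right) - \left(5 - -5\right) = 1 \left(-4\right) - \left(5 + 5\right) = -4 - 10 = -14$)
$R^{4}{\left(4,4 \right)} = \left(-14\right)^{4} = 38416$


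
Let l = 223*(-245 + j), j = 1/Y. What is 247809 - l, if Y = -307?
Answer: 92850531/307 ≈ 3.0244e+5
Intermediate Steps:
j = -1/307 (j = 1/(-307) = -1/307 ≈ -0.0032573)
l = -16773168/307 (l = 223*(-245 - 1/307) = 223*(-75216/307) = -16773168/307 ≈ -54636.)
247809 - l = 247809 - 1*(-16773168/307) = 247809 + 16773168/307 = 92850531/307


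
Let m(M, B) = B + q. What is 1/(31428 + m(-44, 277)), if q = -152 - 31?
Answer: 1/31522 ≈ 3.1724e-5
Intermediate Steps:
q = -183
m(M, B) = -183 + B (m(M, B) = B - 183 = -183 + B)
1/(31428 + m(-44, 277)) = 1/(31428 + (-183 + 277)) = 1/(31428 + 94) = 1/31522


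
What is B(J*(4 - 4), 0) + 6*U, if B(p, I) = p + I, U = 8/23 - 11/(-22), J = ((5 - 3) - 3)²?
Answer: 117/23 ≈ 5.0870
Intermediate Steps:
J = 1 (J = (2 - 3)² = (-1)² = 1)
U = 39/46 (U = 8*(1/23) - 11*(-1/22) = 8/23 + ½ = 39/46 ≈ 0.84783)
B(p, I) = I + p
B(J*(4 - 4), 0) + 6*U = (0 + 1*(4 - 4)) + 6*(39/46) = (0 + 1*0) + 117/23 = (0 + 0) + 117/23 = 0 + 117/23 = 117/23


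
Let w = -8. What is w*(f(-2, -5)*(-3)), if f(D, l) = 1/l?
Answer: -24/5 ≈ -4.8000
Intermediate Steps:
w*(f(-2, -5)*(-3)) = -8*(-3)/(-5) = -(-8)*(-3)/5 = -8*⅗ = -24/5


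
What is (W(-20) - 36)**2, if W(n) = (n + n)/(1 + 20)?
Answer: 633616/441 ≈ 1436.8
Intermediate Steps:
W(n) = 2*n/21 (W(n) = (2*n)/21 = (2*n)*(1/21) = 2*n/21)
(W(-20) - 36)**2 = ((2/21)*(-20) - 36)**2 = (-40/21 - 36)**2 = (-796/21)**2 = 633616/441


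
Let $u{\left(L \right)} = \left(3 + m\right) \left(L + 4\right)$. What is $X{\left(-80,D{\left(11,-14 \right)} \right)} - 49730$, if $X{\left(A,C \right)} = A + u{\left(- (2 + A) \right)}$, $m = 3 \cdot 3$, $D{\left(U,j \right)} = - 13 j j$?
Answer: $-48826$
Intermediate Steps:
$D{\left(U,j \right)} = - 13 j^{2}$
$m = 9$
$u{\left(L \right)} = 48 + 12 L$ ($u{\left(L \right)} = \left(3 + 9\right) \left(L + 4\right) = 12 \left(4 + L\right) = 48 + 12 L$)
$X{\left(A,C \right)} = 24 - 11 A$ ($X{\left(A,C \right)} = A + \left(48 + 12 \left(- (2 + A)\right)\right) = A + \left(48 + 12 \left(-2 - A\right)\right) = A + \left(48 - \left(24 + 12 A\right)\right) = A - \left(-24 + 12 A\right) = 24 - 11 A$)
$X{\left(-80,D{\left(11,-14 \right)} \right)} - 49730 = \left(24 - -880\right) - 49730 = \left(24 + 880\right) - 49730 = 904 - 49730 = -48826$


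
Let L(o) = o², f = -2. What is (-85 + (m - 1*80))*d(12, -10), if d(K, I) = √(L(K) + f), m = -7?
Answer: -172*√142 ≈ -2049.6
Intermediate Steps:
d(K, I) = √(-2 + K²) (d(K, I) = √(K² - 2) = √(-2 + K²))
(-85 + (m - 1*80))*d(12, -10) = (-85 + (-7 - 1*80))*√(-2 + 12²) = (-85 + (-7 - 80))*√(-2 + 144) = (-85 - 87)*√142 = -172*√142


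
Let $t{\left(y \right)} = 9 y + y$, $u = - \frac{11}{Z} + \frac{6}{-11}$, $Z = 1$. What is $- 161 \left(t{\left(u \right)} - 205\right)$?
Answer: $\frac{567525}{11} \approx 51593.0$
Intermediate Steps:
$u = - \frac{127}{11}$ ($u = - \frac{11}{1} + \frac{6}{-11} = \left(-11\right) 1 + 6 \left(- \frac{1}{11}\right) = -11 - \frac{6}{11} = - \frac{127}{11} \approx -11.545$)
$t{\left(y \right)} = 10 y$
$- 161 \left(t{\left(u \right)} - 205\right) = - 161 \left(10 \left(- \frac{127}{11}\right) - 205\right) = - 161 \left(- \frac{1270}{11} - 205\right) = \left(-161\right) \left(- \frac{3525}{11}\right) = \frac{567525}{11}$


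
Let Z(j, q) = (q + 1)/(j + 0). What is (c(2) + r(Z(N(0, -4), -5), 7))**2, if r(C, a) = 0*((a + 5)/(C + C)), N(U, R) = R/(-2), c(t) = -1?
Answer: 1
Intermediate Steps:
N(U, R) = -R/2 (N(U, R) = R*(-1/2) = -R/2)
Z(j, q) = (1 + q)/j
r(C, a) = 0 (r(C, a) = 0*((5 + a)/((2*C))) = 0*((5 + a)*(1/(2*C))) = 0*((5 + a)/(2*C)) = 0)
(c(2) + r(Z(N(0, -4), -5), 7))**2 = (-1 + 0)**2 = (-1)**2 = 1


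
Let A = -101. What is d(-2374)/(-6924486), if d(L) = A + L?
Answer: 825/2308162 ≈ 0.00035743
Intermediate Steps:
d(L) = -101 + L
d(-2374)/(-6924486) = (-101 - 2374)/(-6924486) = -2475*(-1/6924486) = 825/2308162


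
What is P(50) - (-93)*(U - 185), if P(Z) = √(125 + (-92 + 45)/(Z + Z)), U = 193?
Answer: 744 + √12453/10 ≈ 755.16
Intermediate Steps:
P(Z) = √(125 - 47/(2*Z)) (P(Z) = √(125 - 47*1/(2*Z)) = √(125 - 47/(2*Z)))
P(50) - (-93)*(U - 185) = √(500 - 94/50)/2 - (-93)*(193 - 185) = √(500 - 94*1/50)/2 - (-93)*8 = √(500 - 47/25)/2 - 1*(-744) = √(12453/25)/2 + 744 = (√12453/5)/2 + 744 = √12453/10 + 744 = 744 + √12453/10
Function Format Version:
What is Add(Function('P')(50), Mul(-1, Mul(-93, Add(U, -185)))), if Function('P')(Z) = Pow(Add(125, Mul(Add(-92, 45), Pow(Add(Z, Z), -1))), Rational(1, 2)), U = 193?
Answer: Add(744, Mul(Rational(1, 10), Pow(12453, Rational(1, 2)))) ≈ 755.16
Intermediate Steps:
Function('P')(Z) = Pow(Add(125, Mul(Rational(-47, 2), Pow(Z, -1))), Rational(1, 2)) (Function('P')(Z) = Pow(Add(125, Mul(-47, Pow(Mul(2, Z), -1))), Rational(1, 2)) = Pow(Add(125, Mul(-47, Mul(Rational(1, 2), Pow(Z, -1)))), Rational(1, 2)) = Pow(Add(125, Mul(Rational(-47, 2), Pow(Z, -1))), Rational(1, 2)))
Add(Function('P')(50), Mul(-1, Mul(-93, Add(U, -185)))) = Add(Mul(Rational(1, 2), Pow(Add(500, Mul(-94, Pow(50, -1))), Rational(1, 2))), Mul(-1, Mul(-93, Add(193, -185)))) = Add(Mul(Rational(1, 2), Pow(Add(500, Mul(-94, Rational(1, 50))), Rational(1, 2))), Mul(-1, Mul(-93, 8))) = Add(Mul(Rational(1, 2), Pow(Add(500, Rational(-47, 25)), Rational(1, 2))), Mul(-1, -744)) = Add(Mul(Rational(1, 2), Pow(Rational(12453, 25), Rational(1, 2))), 744) = Add(Mul(Rational(1, 2), Mul(Rational(1, 5), Pow(12453, Rational(1, 2)))), 744) = Add(Mul(Rational(1, 10), Pow(12453, Rational(1, 2))), 744) = Add(744, Mul(Rational(1, 10), Pow(12453, Rational(1, 2))))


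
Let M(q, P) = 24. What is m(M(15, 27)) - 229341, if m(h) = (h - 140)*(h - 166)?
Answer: -212869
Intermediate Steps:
m(h) = (-166 + h)*(-140 + h) (m(h) = (-140 + h)*(-166 + h) = (-166 + h)*(-140 + h))
m(M(15, 27)) - 229341 = (23240 + 24² - 306*24) - 229341 = (23240 + 576 - 7344) - 229341 = 16472 - 229341 = -212869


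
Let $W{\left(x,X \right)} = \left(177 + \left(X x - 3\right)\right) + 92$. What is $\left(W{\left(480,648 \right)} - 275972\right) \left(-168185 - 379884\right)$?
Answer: $-19365470046$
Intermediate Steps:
$W{\left(x,X \right)} = 266 + X x$ ($W{\left(x,X \right)} = \left(177 + \left(-3 + X x\right)\right) + 92 = \left(174 + X x\right) + 92 = 266 + X x$)
$\left(W{\left(480,648 \right)} - 275972\right) \left(-168185 - 379884\right) = \left(\left(266 + 648 \cdot 480\right) - 275972\right) \left(-168185 - 379884\right) = \left(\left(266 + 311040\right) - 275972\right) \left(-548069\right) = \left(311306 - 275972\right) \left(-548069\right) = 35334 \left(-548069\right) = -19365470046$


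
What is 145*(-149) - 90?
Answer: -21695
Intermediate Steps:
145*(-149) - 90 = -21605 - 90 = -21695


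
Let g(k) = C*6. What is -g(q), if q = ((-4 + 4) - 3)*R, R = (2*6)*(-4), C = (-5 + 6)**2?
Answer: -6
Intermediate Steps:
C = 1 (C = 1**2 = 1)
R = -48 (R = 12*(-4) = -48)
q = 144 (q = ((-4 + 4) - 3)*(-48) = (0 - 3)*(-48) = -3*(-48) = 144)
g(k) = 6 (g(k) = 1*6 = 6)
-g(q) = -1*6 = -6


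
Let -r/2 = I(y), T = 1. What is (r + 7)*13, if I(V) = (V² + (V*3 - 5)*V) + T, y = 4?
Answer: -1079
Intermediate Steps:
I(V) = 1 + V² + V*(-5 + 3*V) (I(V) = (V² + (V*3 - 5)*V) + 1 = (V² + (3*V - 5)*V) + 1 = (V² + (-5 + 3*V)*V) + 1 = (V² + V*(-5 + 3*V)) + 1 = 1 + V² + V*(-5 + 3*V))
r = -90 (r = -2*(1 - 5*4 + 4*4²) = -2*(1 - 20 + 4*16) = -2*(1 - 20 + 64) = -2*45 = -90)
(r + 7)*13 = (-90 + 7)*13 = -83*13 = -1079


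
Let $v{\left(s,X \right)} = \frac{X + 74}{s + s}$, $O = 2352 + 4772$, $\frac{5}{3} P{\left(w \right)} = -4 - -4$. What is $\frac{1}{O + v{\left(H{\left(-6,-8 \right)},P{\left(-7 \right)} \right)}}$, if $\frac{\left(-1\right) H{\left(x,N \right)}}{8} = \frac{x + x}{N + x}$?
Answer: $\frac{48}{341693} \approx 0.00014048$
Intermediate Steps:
$P{\left(w \right)} = 0$ ($P{\left(w \right)} = \frac{3 \left(-4 - -4\right)}{5} = \frac{3 \left(-4 + 4\right)}{5} = \frac{3}{5} \cdot 0 = 0$)
$H{\left(x,N \right)} = - \frac{16 x}{N + x}$ ($H{\left(x,N \right)} = - 8 \frac{x + x}{N + x} = - 8 \frac{2 x}{N + x} = - \frac{16 x}{N + x}$)
$O = 7124$
$v{\left(s,X \right)} = \frac{74 + X}{2 s}$
$\frac{1}{O + v{\left(H{\left(-6,-8 \right)},P{\left(-7 \right)} \right)}} = \frac{1}{7124 + \frac{74 + 0}{2 \left(\left(-16\right) \left(-6\right) \frac{1}{-8 - 6}\right)}} = \frac{1}{7124 + \frac{1}{2} \frac{1}{\left(-16\right) \left(-6\right) \frac{1}{-14}} \cdot 74} = \frac{1}{7124 + \frac{1}{2} \frac{1}{\left(-16\right) \left(-6\right) \left(- \frac{1}{14}\right)} 74} = \frac{1}{7124 + \frac{1}{2} \frac{1}{- \frac{48}{7}} \cdot 74} = \frac{1}{7124 + \frac{1}{2} \left(- \frac{7}{48}\right) 74} = \frac{1}{7124 - \frac{259}{48}} = \frac{1}{\frac{341693}{48}} = \frac{48}{341693}$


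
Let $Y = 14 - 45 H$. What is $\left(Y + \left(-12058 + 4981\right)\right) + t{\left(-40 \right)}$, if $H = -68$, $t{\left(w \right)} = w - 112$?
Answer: $-4155$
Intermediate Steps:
$t{\left(w \right)} = -112 + w$
$Y = 3074$ ($Y = 14 - -3060 = 14 + 3060 = 3074$)
$\left(Y + \left(-12058 + 4981\right)\right) + t{\left(-40 \right)} = \left(3074 + \left(-12058 + 4981\right)\right) - 152 = \left(3074 - 7077\right) - 152 = -4003 - 152 = -4155$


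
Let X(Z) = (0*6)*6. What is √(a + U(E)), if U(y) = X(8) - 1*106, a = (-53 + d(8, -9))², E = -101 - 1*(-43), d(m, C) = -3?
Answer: √3030 ≈ 55.045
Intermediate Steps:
X(Z) = 0 (X(Z) = 0*6 = 0)
E = -58 (E = -101 + 43 = -58)
a = 3136 (a = (-53 - 3)² = (-56)² = 3136)
U(y) = -106 (U(y) = 0 - 1*106 = 0 - 106 = -106)
√(a + U(E)) = √(3136 - 106) = √3030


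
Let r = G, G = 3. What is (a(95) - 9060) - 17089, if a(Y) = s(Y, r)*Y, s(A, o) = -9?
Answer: -27004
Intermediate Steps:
r = 3
a(Y) = -9*Y
(a(95) - 9060) - 17089 = (-9*95 - 9060) - 17089 = (-855 - 9060) - 17089 = -9915 - 17089 = -27004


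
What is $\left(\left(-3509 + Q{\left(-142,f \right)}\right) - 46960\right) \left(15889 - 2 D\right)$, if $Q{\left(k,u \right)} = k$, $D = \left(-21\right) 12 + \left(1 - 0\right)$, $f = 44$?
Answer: $-829564901$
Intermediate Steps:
$D = -251$ ($D = -252 + \left(1 + 0\right) = -252 + 1 = -251$)
$\left(\left(-3509 + Q{\left(-142,f \right)}\right) - 46960\right) \left(15889 - 2 D\right) = \left(\left(-3509 - 142\right) - 46960\right) \left(15889 - -502\right) = \left(-3651 - 46960\right) \left(15889 + 502\right) = \left(-50611\right) 16391 = -829564901$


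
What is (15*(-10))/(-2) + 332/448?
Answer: 8483/112 ≈ 75.741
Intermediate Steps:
(15*(-10))/(-2) + 332/448 = -150*(-1/2) + 332*(1/448) = 75 + 83/112 = 8483/112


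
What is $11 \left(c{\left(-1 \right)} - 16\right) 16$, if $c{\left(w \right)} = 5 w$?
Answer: $-3696$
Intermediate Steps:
$11 \left(c{\left(-1 \right)} - 16\right) 16 = 11 \left(5 \left(-1\right) - 16\right) 16 = 11 \left(-5 - 16\right) 16 = 11 \left(-21\right) 16 = \left(-231\right) 16 = -3696$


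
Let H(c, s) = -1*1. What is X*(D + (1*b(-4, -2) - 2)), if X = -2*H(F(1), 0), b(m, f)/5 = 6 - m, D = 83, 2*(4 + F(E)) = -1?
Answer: 262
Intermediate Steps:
F(E) = -9/2 (F(E) = -4 + (½)*(-1) = -4 - ½ = -9/2)
b(m, f) = 30 - 5*m (b(m, f) = 5*(6 - m) = 30 - 5*m)
H(c, s) = -1
X = 2 (X = -2*(-1) = 2)
X*(D + (1*b(-4, -2) - 2)) = 2*(83 + (1*(30 - 5*(-4)) - 2)) = 2*(83 + (1*(30 + 20) - 2)) = 2*(83 + (1*50 - 2)) = 2*(83 + (50 - 2)) = 2*(83 + 48) = 2*131 = 262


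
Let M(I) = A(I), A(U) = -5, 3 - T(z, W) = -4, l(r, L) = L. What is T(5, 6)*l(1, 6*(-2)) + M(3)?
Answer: -89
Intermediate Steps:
T(z, W) = 7 (T(z, W) = 3 - 1*(-4) = 3 + 4 = 7)
M(I) = -5
T(5, 6)*l(1, 6*(-2)) + M(3) = 7*(6*(-2)) - 5 = 7*(-12) - 5 = -84 - 5 = -89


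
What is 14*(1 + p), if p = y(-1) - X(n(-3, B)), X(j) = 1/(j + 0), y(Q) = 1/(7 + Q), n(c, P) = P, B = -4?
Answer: 119/6 ≈ 19.833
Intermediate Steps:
X(j) = 1/j
p = 5/12 (p = 1/(7 - 1) - 1/(-4) = 1/6 - 1*(-¼) = ⅙ + ¼ = 5/12 ≈ 0.41667)
14*(1 + p) = 14*(1 + 5/12) = 14*(17/12) = 119/6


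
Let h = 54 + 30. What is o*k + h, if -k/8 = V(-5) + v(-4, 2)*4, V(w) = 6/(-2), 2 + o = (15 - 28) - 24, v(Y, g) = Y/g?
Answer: -3348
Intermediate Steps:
h = 84
o = -39 (o = -2 + ((15 - 28) - 24) = -2 + (-13 - 24) = -2 - 37 = -39)
V(w) = -3 (V(w) = 6*(-½) = -3)
k = 88 (k = -8*(-3 - 4/2*4) = -8*(-3 - 4*½*4) = -8*(-3 - 2*4) = -8*(-3 - 8) = -8*(-11) = 88)
o*k + h = -39*88 + 84 = -3432 + 84 = -3348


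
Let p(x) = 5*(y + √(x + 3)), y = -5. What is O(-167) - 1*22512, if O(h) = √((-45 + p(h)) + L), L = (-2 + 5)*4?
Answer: -22512 + √(-58 + 10*I*√41) ≈ -22508.0 + 8.4969*I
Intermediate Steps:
L = 12 (L = 3*4 = 12)
p(x) = -25 + 5*√(3 + x) (p(x) = 5*(-5 + √(x + 3)) = 5*(-5 + √(3 + x)) = -25 + 5*√(3 + x))
O(h) = √(-58 + 5*√(3 + h)) (O(h) = √((-45 + (-25 + 5*√(3 + h))) + 12) = √((-70 + 5*√(3 + h)) + 12) = √(-58 + 5*√(3 + h)))
O(-167) - 1*22512 = √(-58 + 5*√(3 - 167)) - 1*22512 = √(-58 + 5*√(-164)) - 22512 = √(-58 + 5*(2*I*√41)) - 22512 = √(-58 + 10*I*√41) - 22512 = -22512 + √(-58 + 10*I*√41)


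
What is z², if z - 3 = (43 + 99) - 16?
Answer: 16641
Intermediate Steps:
z = 129 (z = 3 + ((43 + 99) - 16) = 3 + (142 - 16) = 3 + 126 = 129)
z² = 129² = 16641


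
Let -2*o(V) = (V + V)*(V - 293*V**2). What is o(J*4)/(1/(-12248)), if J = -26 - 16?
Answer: 17016469747200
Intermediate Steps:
J = -42
o(V) = -V*(V - 293*V**2) (o(V) = -(V + V)*(V - 293*V**2)/2 = -2*V*(V - 293*V**2)/2 = -V*(V - 293*V**2))
o(J*4)/(1/(-12248)) = ((-42*4)**2*(-1 + 293*(-42*4)))/(1/(-12248)) = ((-168)**2*(-1 + 293*(-168)))/(-1/12248) = (28224*(-1 - 49224))*(-12248) = (28224*(-49225))*(-12248) = -1389326400*(-12248) = 17016469747200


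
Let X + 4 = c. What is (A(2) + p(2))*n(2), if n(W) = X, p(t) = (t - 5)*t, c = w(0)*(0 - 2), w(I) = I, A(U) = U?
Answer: 16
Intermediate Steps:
c = 0 (c = 0*(0 - 2) = 0*(-2) = 0)
X = -4 (X = -4 + 0 = -4)
p(t) = t*(-5 + t) (p(t) = (-5 + t)*t = t*(-5 + t))
n(W) = -4
(A(2) + p(2))*n(2) = (2 + 2*(-5 + 2))*(-4) = (2 + 2*(-3))*(-4) = (2 - 6)*(-4) = -4*(-4) = 16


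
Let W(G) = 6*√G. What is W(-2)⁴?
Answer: 5184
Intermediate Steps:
W(-2)⁴ = (6*√(-2))⁴ = (6*(I*√2))⁴ = (6*I*√2)⁴ = 5184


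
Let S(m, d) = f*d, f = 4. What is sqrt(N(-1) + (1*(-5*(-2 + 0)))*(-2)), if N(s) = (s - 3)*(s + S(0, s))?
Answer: 0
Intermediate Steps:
S(m, d) = 4*d
N(s) = 5*s*(-3 + s) (N(s) = (s - 3)*(s + 4*s) = (-3 + s)*(5*s) = 5*s*(-3 + s))
sqrt(N(-1) + (1*(-5*(-2 + 0)))*(-2)) = sqrt(5*(-1)*(-3 - 1) + (1*(-5*(-2 + 0)))*(-2)) = sqrt(5*(-1)*(-4) + (1*(-5*(-2)))*(-2)) = sqrt(20 + (1*10)*(-2)) = sqrt(20 + 10*(-2)) = sqrt(20 - 20) = sqrt(0) = 0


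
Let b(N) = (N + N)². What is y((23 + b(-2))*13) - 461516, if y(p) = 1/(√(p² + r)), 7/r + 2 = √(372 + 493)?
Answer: -461516 + √123/√(31617029 + √865) ≈ -4.6152e+5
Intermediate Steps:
r = 7/(-2 + √865) (r = 7/(-2 + √(372 + 493)) = 7/(-2 + √865) ≈ 0.25537)
b(N) = 4*N² (b(N) = (2*N)² = 4*N²)
y(p) = (2/123 + p² + √865/123)^(-½) (y(p) = 1/(√(p² + (2/123 + √865/123))) = 1/(√(2/123 + p² + √865/123)) = (2/123 + p² + √865/123)^(-½))
y((23 + b(-2))*13) - 461516 = √123/√(2 + √865 + 123*((23 + 4*(-2)²)*13)²) - 461516 = √123/√(2 + √865 + 123*((23 + 4*4)*13)²) - 461516 = √123/√(2 + √865 + 123*((23 + 16)*13)²) - 461516 = √123/√(2 + √865 + 123*(39*13)²) - 461516 = √123/√(2 + √865 + 123*507²) - 461516 = √123/√(2 + √865 + 123*257049) - 461516 = √123/√(2 + √865 + 31617027) - 461516 = √123/√(31617029 + √865) - 461516 = -461516 + √123/√(31617029 + √865)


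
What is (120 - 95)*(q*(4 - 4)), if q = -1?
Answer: 0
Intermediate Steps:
(120 - 95)*(q*(4 - 4)) = (120 - 95)*(-(4 - 4)) = 25*(-1*0) = 25*0 = 0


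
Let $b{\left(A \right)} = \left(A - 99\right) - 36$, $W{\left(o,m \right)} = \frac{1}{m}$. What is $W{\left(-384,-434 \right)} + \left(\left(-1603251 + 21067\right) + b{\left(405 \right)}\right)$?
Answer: $- \frac{686550677}{434} \approx -1.5819 \cdot 10^{6}$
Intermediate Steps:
$b{\left(A \right)} = -135 + A$ ($b{\left(A \right)} = \left(-99 + A\right) - 36 = -135 + A$)
$W{\left(-384,-434 \right)} + \left(\left(-1603251 + 21067\right) + b{\left(405 \right)}\right) = \frac{1}{-434} + \left(\left(-1603251 + 21067\right) + \left(-135 + 405\right)\right) = - \frac{1}{434} + \left(-1582184 + 270\right) = - \frac{1}{434} - 1581914 = - \frac{686550677}{434}$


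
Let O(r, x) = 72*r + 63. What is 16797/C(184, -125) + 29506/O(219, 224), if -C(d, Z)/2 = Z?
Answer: 273289807/3957750 ≈ 69.052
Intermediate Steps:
O(r, x) = 63 + 72*r
C(d, Z) = -2*Z
16797/C(184, -125) + 29506/O(219, 224) = 16797/((-2*(-125))) + 29506/(63 + 72*219) = 16797/250 + 29506/(63 + 15768) = 16797*(1/250) + 29506/15831 = 16797/250 + 29506*(1/15831) = 16797/250 + 29506/15831 = 273289807/3957750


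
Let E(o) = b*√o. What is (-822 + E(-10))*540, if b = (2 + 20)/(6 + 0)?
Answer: -443880 + 1980*I*√10 ≈ -4.4388e+5 + 6261.3*I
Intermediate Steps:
b = 11/3 (b = 22/6 = 22*(⅙) = 11/3 ≈ 3.6667)
E(o) = 11*√o/3
(-822 + E(-10))*540 = (-822 + 11*√(-10)/3)*540 = (-822 + 11*(I*√10)/3)*540 = (-822 + 11*I*√10/3)*540 = -443880 + 1980*I*√10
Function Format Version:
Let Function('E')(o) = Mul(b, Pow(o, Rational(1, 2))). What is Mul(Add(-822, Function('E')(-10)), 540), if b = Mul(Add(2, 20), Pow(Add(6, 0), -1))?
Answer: Add(-443880, Mul(1980, I, Pow(10, Rational(1, 2)))) ≈ Add(-4.4388e+5, Mul(6261.3, I))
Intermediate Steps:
b = Rational(11, 3) (b = Mul(22, Pow(6, -1)) = Mul(22, Rational(1, 6)) = Rational(11, 3) ≈ 3.6667)
Function('E')(o) = Mul(Rational(11, 3), Pow(o, Rational(1, 2)))
Mul(Add(-822, Function('E')(-10)), 540) = Mul(Add(-822, Mul(Rational(11, 3), Pow(-10, Rational(1, 2)))), 540) = Mul(Add(-822, Mul(Rational(11, 3), Mul(I, Pow(10, Rational(1, 2))))), 540) = Mul(Add(-822, Mul(Rational(11, 3), I, Pow(10, Rational(1, 2)))), 540) = Add(-443880, Mul(1980, I, Pow(10, Rational(1, 2))))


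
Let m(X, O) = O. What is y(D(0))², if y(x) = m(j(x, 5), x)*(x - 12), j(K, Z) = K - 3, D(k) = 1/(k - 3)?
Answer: 1369/81 ≈ 16.901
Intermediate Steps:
D(k) = 1/(-3 + k)
j(K, Z) = -3 + K
y(x) = x*(-12 + x) (y(x) = x*(x - 12) = x*(-12 + x))
y(D(0))² = ((-12 + 1/(-3 + 0))/(-3 + 0))² = ((-12 + 1/(-3))/(-3))² = (-(-12 - ⅓)/3)² = (-⅓*(-37/3))² = (37/9)² = 1369/81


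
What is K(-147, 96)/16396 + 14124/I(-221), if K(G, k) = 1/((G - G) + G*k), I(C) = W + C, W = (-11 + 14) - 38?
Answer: -12765687859/231380352 ≈ -55.172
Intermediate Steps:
W = -35 (W = 3 - 38 = -35)
I(C) = -35 + C
K(G, k) = 1/(G*k) (K(G, k) = 1/(0 + G*k) = 1/(G*k))
K(-147, 96)/16396 + 14124/I(-221) = (1/(-147*96))/16396 + 14124/(-35 - 221) = -1/147*1/96*(1/16396) + 14124/(-256) = -1/14112*1/16396 + 14124*(-1/256) = -1/231380352 - 3531/64 = -12765687859/231380352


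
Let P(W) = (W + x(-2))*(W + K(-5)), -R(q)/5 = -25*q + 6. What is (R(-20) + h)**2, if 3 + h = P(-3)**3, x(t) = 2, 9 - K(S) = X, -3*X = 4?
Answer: 6247163521/729 ≈ 8.5695e+6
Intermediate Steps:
X = -4/3 (X = -1/3*4 = -4/3 ≈ -1.3333)
K(S) = 31/3 (K(S) = 9 - 1*(-4/3) = 9 + 4/3 = 31/3)
R(q) = -30 + 125*q (R(q) = -5*(-25*q + 6) = -5*(6 - 25*q) = -30 + 125*q)
P(W) = (2 + W)*(31/3 + W) (P(W) = (W + 2)*(W + 31/3) = (2 + W)*(31/3 + W))
h = -10729/27 (h = -3 + (62/3 + (-3)**2 + (37/3)*(-3))**3 = -3 + (62/3 + 9 - 37)**3 = -3 + (-22/3)**3 = -3 - 10648/27 = -10729/27 ≈ -397.37)
(R(-20) + h)**2 = ((-30 + 125*(-20)) - 10729/27)**2 = ((-30 - 2500) - 10729/27)**2 = (-2530 - 10729/27)**2 = (-79039/27)**2 = 6247163521/729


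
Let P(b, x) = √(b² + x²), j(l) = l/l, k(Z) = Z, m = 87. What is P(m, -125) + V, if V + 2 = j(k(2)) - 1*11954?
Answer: -11955 + √23194 ≈ -11803.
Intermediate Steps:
j(l) = 1
V = -11955 (V = -2 + (1 - 1*11954) = -2 + (1 - 11954) = -2 - 11953 = -11955)
P(m, -125) + V = √(87² + (-125)²) - 11955 = √(7569 + 15625) - 11955 = √23194 - 11955 = -11955 + √23194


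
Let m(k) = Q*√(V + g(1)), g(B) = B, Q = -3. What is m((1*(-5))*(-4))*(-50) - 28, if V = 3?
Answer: 272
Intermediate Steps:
m(k) = -6 (m(k) = -3*√(3 + 1) = -3*√4 = -3*2 = -6)
m((1*(-5))*(-4))*(-50) - 28 = -6*(-50) - 28 = 300 - 28 = 272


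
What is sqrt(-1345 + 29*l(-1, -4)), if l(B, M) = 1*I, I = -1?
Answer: I*sqrt(1374) ≈ 37.068*I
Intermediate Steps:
l(B, M) = -1 (l(B, M) = 1*(-1) = -1)
sqrt(-1345 + 29*l(-1, -4)) = sqrt(-1345 + 29*(-1)) = sqrt(-1345 - 29) = sqrt(-1374) = I*sqrt(1374)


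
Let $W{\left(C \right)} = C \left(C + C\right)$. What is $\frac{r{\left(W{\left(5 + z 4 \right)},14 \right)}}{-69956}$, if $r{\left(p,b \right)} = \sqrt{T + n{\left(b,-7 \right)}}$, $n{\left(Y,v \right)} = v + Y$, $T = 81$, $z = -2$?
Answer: $- \frac{\sqrt{22}}{34978} \approx -0.0001341$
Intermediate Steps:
$n{\left(Y,v \right)} = Y + v$
$W{\left(C \right)} = 2 C^{2}$ ($W{\left(C \right)} = C 2 C = 2 C^{2}$)
$r{\left(p,b \right)} = \sqrt{74 + b}$ ($r{\left(p,b \right)} = \sqrt{81 + \left(b - 7\right)} = \sqrt{81 + \left(-7 + b\right)} = \sqrt{74 + b}$)
$\frac{r{\left(W{\left(5 + z 4 \right)},14 \right)}}{-69956} = \frac{\sqrt{74 + 14}}{-69956} = \sqrt{88} \left(- \frac{1}{69956}\right) = 2 \sqrt{22} \left(- \frac{1}{69956}\right) = - \frac{\sqrt{22}}{34978}$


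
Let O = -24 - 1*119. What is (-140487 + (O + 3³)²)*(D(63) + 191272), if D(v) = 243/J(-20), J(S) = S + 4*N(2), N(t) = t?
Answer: -97179604217/4 ≈ -2.4295e+10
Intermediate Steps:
O = -143 (O = -24 - 119 = -143)
J(S) = 8 + S (J(S) = S + 4*2 = S + 8 = 8 + S)
D(v) = -81/4 (D(v) = 243/(8 - 20) = 243/(-12) = 243*(-1/12) = -81/4)
(-140487 + (O + 3³)²)*(D(63) + 191272) = (-140487 + (-143 + 3³)²)*(-81/4 + 191272) = (-140487 + (-143 + 27)²)*(765007/4) = (-140487 + (-116)²)*(765007/4) = (-140487 + 13456)*(765007/4) = -127031*765007/4 = -97179604217/4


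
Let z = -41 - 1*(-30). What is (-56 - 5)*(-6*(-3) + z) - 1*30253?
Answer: -30680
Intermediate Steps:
z = -11 (z = -41 + 30 = -11)
(-56 - 5)*(-6*(-3) + z) - 1*30253 = (-56 - 5)*(-6*(-3) - 11) - 1*30253 = -61*(18 - 11) - 30253 = -61*7 - 30253 = -427 - 30253 = -30680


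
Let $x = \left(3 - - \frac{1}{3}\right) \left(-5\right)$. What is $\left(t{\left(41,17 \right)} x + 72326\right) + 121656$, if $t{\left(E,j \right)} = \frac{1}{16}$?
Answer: $\frac{4655543}{24} \approx 1.9398 \cdot 10^{5}$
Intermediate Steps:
$t{\left(E,j \right)} = \frac{1}{16}$
$x = - \frac{50}{3}$ ($x = \left(3 - - \frac{1}{3}\right) \left(-5\right) = \left(3 + \left(\frac{1}{3} + 0\right)\right) \left(-5\right) = \left(3 + \frac{1}{3}\right) \left(-5\right) = \frac{10}{3} \left(-5\right) = - \frac{50}{3} \approx -16.667$)
$\left(t{\left(41,17 \right)} x + 72326\right) + 121656 = \left(\frac{1}{16} \left(- \frac{50}{3}\right) + 72326\right) + 121656 = \left(- \frac{25}{24} + 72326\right) + 121656 = \frac{1735799}{24} + 121656 = \frac{4655543}{24}$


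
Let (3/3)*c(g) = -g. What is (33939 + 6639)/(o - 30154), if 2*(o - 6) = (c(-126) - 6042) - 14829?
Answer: -81156/81041 ≈ -1.0014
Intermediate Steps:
c(g) = -g
o = -20733/2 (o = 6 + ((-1*(-126) - 6042) - 14829)/2 = 6 + ((126 - 6042) - 14829)/2 = 6 + (-5916 - 14829)/2 = 6 + (½)*(-20745) = 6 - 20745/2 = -20733/2 ≈ -10367.)
(33939 + 6639)/(o - 30154) = (33939 + 6639)/(-20733/2 - 30154) = 40578/(-81041/2) = 40578*(-2/81041) = -81156/81041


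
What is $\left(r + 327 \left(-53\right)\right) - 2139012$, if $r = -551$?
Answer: $-2156894$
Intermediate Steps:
$\left(r + 327 \left(-53\right)\right) - 2139012 = \left(-551 + 327 \left(-53\right)\right) - 2139012 = \left(-551 - 17331\right) - 2139012 = -17882 - 2139012 = -2156894$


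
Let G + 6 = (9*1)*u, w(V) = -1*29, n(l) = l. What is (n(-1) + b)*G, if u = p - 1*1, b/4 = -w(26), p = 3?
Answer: 1380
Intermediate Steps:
w(V) = -29
b = 116 (b = 4*(-1*(-29)) = 4*29 = 116)
u = 2 (u = 3 - 1*1 = 3 - 1 = 2)
G = 12 (G = -6 + (9*1)*2 = -6 + 9*2 = -6 + 18 = 12)
(n(-1) + b)*G = (-1 + 116)*12 = 115*12 = 1380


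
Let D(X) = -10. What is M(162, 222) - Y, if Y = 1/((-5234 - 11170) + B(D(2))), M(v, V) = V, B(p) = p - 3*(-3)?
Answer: 3641911/16405 ≈ 222.00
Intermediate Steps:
B(p) = 9 + p (B(p) = p + 9 = 9 + p)
Y = -1/16405 (Y = 1/((-5234 - 11170) + (9 - 10)) = 1/(-16404 - 1) = 1/(-16405) = -1/16405 ≈ -6.0957e-5)
M(162, 222) - Y = 222 - 1*(-1/16405) = 222 + 1/16405 = 3641911/16405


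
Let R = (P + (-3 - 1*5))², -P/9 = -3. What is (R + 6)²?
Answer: 134689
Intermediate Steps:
P = 27 (P = -9*(-3) = 27)
R = 361 (R = (27 + (-3 - 1*5))² = (27 + (-3 - 5))² = (27 - 8)² = 19² = 361)
(R + 6)² = (361 + 6)² = 367² = 134689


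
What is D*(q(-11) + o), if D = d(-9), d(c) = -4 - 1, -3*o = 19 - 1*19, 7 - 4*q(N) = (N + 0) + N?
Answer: -145/4 ≈ -36.250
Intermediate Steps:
q(N) = 7/4 - N/2 (q(N) = 7/4 - ((N + 0) + N)/4 = 7/4 - (N + N)/4 = 7/4 - N/2)
o = 0 (o = -(19 - 1*19)/3 = -(19 - 19)/3 = -⅓*0 = 0)
d(c) = -5
D = -5
D*(q(-11) + o) = -5*((7/4 - ½*(-11)) + 0) = -5*((7/4 + 11/2) + 0) = -5*(29/4 + 0) = -5*29/4 = -145/4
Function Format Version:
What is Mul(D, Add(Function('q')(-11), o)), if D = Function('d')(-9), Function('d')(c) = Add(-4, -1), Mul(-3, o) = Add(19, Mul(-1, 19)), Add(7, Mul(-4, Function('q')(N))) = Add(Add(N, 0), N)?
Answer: Rational(-145, 4) ≈ -36.250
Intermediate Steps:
Function('q')(N) = Add(Rational(7, 4), Mul(Rational(-1, 2), N)) (Function('q')(N) = Add(Rational(7, 4), Mul(Rational(-1, 4), Add(Add(N, 0), N))) = Add(Rational(7, 4), Mul(Rational(-1, 4), Add(N, N))) = Add(Rational(7, 4), Mul(Rational(-1, 4), Mul(2, N))) = Add(Rational(7, 4), Mul(Rational(-1, 2), N)))
o = 0 (o = Mul(Rational(-1, 3), Add(19, Mul(-1, 19))) = Mul(Rational(-1, 3), Add(19, -19)) = Mul(Rational(-1, 3), 0) = 0)
Function('d')(c) = -5
D = -5
Mul(D, Add(Function('q')(-11), o)) = Mul(-5, Add(Add(Rational(7, 4), Mul(Rational(-1, 2), -11)), 0)) = Mul(-5, Add(Add(Rational(7, 4), Rational(11, 2)), 0)) = Mul(-5, Add(Rational(29, 4), 0)) = Mul(-5, Rational(29, 4)) = Rational(-145, 4)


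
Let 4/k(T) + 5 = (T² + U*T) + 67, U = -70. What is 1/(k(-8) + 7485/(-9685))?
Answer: -664391/509597 ≈ -1.3038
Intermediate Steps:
k(T) = 4/(62 + T² - 70*T) (k(T) = 4/(-5 + ((T² - 70*T) + 67)) = 4/(-5 + (67 + T² - 70*T)) = 4/(62 + T² - 70*T))
1/(k(-8) + 7485/(-9685)) = 1/(4/(62 + (-8)² - 70*(-8)) + 7485/(-9685)) = 1/(4/(62 + 64 + 560) + 7485*(-1/9685)) = 1/(4/686 - 1497/1937) = 1/(4*(1/686) - 1497/1937) = 1/(2/343 - 1497/1937) = 1/(-509597/664391) = -664391/509597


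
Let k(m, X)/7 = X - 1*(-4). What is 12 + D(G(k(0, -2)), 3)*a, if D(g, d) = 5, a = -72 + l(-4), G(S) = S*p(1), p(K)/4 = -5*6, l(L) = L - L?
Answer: -348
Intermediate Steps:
l(L) = 0
k(m, X) = 28 + 7*X (k(m, X) = 7*(X - 1*(-4)) = 7*(X + 4) = 7*(4 + X) = 28 + 7*X)
p(K) = -120 (p(K) = 4*(-5*6) = 4*(-30) = -120)
G(S) = -120*S (G(S) = S*(-120) = -120*S)
a = -72 (a = -72 + 0 = -72)
12 + D(G(k(0, -2)), 3)*a = 12 + 5*(-72) = 12 - 360 = -348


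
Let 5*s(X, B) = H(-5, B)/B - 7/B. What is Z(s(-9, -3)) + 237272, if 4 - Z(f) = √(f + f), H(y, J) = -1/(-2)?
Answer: 237276 - √195/15 ≈ 2.3728e+5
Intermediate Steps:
H(y, J) = ½ (H(y, J) = -1*(-½) = ½)
s(X, B) = -13/(10*B) (s(X, B) = (1/(2*B) - 7/B)/5 = (-13/(2*B))/5 = -13/(10*B))
Z(f) = 4 - √2*√f (Z(f) = 4 - √(f + f) = 4 - √(2*f) = 4 - √2*√f)
Z(s(-9, -3)) + 237272 = (4 - √2*√(-13/10/(-3))) + 237272 = (4 - √2*√(-13/10*(-⅓))) + 237272 = (4 - √2*√(13/30)) + 237272 = (4 - √2*√390/30) + 237272 = (4 - √195/15) + 237272 = 237276 - √195/15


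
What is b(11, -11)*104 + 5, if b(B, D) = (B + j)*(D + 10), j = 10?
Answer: -2179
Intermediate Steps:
b(B, D) = (10 + B)*(10 + D) (b(B, D) = (B + 10)*(D + 10) = (10 + B)*(10 + D))
b(11, -11)*104 + 5 = (100 + 10*11 + 10*(-11) + 11*(-11))*104 + 5 = (100 + 110 - 110 - 121)*104 + 5 = -21*104 + 5 = -2184 + 5 = -2179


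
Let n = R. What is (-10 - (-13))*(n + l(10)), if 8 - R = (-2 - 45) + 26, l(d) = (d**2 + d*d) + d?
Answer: 717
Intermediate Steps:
l(d) = d + 2*d**2 (l(d) = (d**2 + d**2) + d = 2*d**2 + d = d + 2*d**2)
R = 29 (R = 8 - ((-2 - 45) + 26) = 8 - (-47 + 26) = 8 - 1*(-21) = 8 + 21 = 29)
n = 29
(-10 - (-13))*(n + l(10)) = (-10 - (-13))*(29 + 10*(1 + 2*10)) = (-10 - 1*(-13))*(29 + 10*(1 + 20)) = (-10 + 13)*(29 + 10*21) = 3*(29 + 210) = 3*239 = 717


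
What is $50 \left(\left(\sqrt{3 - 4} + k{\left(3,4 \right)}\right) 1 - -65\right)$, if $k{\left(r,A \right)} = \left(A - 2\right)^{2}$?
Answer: $3450 + 50 i \approx 3450.0 + 50.0 i$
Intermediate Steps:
$k{\left(r,A \right)} = \left(-2 + A\right)^{2}$
$50 \left(\left(\sqrt{3 - 4} + k{\left(3,4 \right)}\right) 1 - -65\right) = 50 \left(\left(\sqrt{3 - 4} + \left(-2 + 4\right)^{2}\right) 1 - -65\right) = 50 \left(\left(\sqrt{-1} + 2^{2}\right) 1 + 65\right) = 50 \left(\left(i + 4\right) 1 + 65\right) = 50 \left(\left(4 + i\right) 1 + 65\right) = 50 \left(\left(4 + i\right) + 65\right) = 50 \left(69 + i\right) = 3450 + 50 i$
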